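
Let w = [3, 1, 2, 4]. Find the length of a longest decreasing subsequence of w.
2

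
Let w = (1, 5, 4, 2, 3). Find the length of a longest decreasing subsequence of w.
3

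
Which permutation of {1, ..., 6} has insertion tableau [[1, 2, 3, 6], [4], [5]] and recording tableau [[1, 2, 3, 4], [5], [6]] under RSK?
Reverse the RSK construction: for i from n down to 1, find the cell of Q containing i, remove the entry at that cell from P, and reverse-bump it up through P; the value ejected from row 1 is w(i).

Step i=6: Q has 6 at row 3, column 1; remove 5 from row 3 of P and reverse-bump: 5 enters row 2 and ejects 4; 4 enters row 1 and ejects 3. So w(6) = 3. P is now [[1, 2, 4, 6], [5]].
Step i=5: Q has 5 at row 2, column 1; remove 5 from row 2 of P and reverse-bump: 5 enters row 1 and ejects 4. So w(5) = 4. P is now [[1, 2, 5, 6]].
Step i=4: Q has 4 at row 1, column 4; remove that cell from P, ejecting 6. So w(4) = 6. P is now [[1, 2, 5]].
Step i=3: Q has 3 at row 1, column 3; remove that cell from P, ejecting 5. So w(3) = 5. P is now [[1, 2]].
Step i=2: Q has 2 at row 1, column 2; remove that cell from P, ejecting 2. So w(2) = 2. P is now [[1]].
Step i=1: Q has 1 at row 1, column 1; remove that cell from P, ejecting 1. So w(1) = 1. P is now [].

So w = 1 2 5 6 4 3.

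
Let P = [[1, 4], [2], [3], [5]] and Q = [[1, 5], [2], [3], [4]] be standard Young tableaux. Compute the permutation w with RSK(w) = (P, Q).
5 3 2 1 4

Reverse the RSK construction: for i from n down to 1, find the cell of Q containing i, remove the entry at that cell from P, and reverse-bump it up through P; the value ejected from row 1 is w(i).

Step i=5: Q has 5 at row 1, column 2; remove that cell from P, ejecting 4. So w(5) = 4. P is now [[1], [2], [3], [5]].
Step i=4: Q has 4 at row 4, column 1; remove 5 from row 4 of P and reverse-bump: 5 enters row 3 and ejects 3; 3 enters row 2 and ejects 2; 2 enters row 1 and ejects 1. So w(4) = 1. P is now [[2], [3], [5]].
Step i=3: Q has 3 at row 3, column 1; remove 5 from row 3 of P and reverse-bump: 5 enters row 2 and ejects 3; 3 enters row 1 and ejects 2. So w(3) = 2. P is now [[3], [5]].
Step i=2: Q has 2 at row 2, column 1; remove 5 from row 2 of P and reverse-bump: 5 enters row 1 and ejects 3. So w(2) = 3. P is now [[5]].
Step i=1: Q has 1 at row 1, column 1; remove that cell from P, ejecting 5. So w(1) = 5. P is now [].

So w = 5 3 2 1 4.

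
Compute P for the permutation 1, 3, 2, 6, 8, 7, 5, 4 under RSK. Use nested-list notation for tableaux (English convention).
P = [[1, 2, 4, 7], [3, 5], [6], [8]]

After inserting 1: P = [[1]].
After inserting 3: P = [[1, 3]].
After inserting 2: P = [[1, 2], [3]].
After inserting 6: P = [[1, 2, 6], [3]].
After inserting 8: P = [[1, 2, 6, 8], [3]].
After inserting 7: P = [[1, 2, 6, 7], [3, 8]].
After inserting 5: P = [[1, 2, 5, 7], [3, 6], [8]].
After inserting 4: P = [[1, 2, 4, 7], [3, 5], [6], [8]].

So P = [[1, 2, 4, 7], [3, 5], [6], [8]].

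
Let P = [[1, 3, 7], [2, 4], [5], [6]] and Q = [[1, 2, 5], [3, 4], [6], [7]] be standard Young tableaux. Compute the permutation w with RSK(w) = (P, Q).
Reverse the RSK construction: for i from n down to 1, find the cell of Q containing i, remove the entry at that cell from P, and reverse-bump it up through P; the value ejected from row 1 is w(i).

Step i=7: Q has 7 at row 4, column 1; remove 6 from row 4 of P and reverse-bump: 6 enters row 3 and ejects 5; 5 enters row 2 and ejects 4; 4 enters row 1 and ejects 3. So w(7) = 3. P is now [[1, 4, 7], [2, 5], [6]].
Step i=6: Q has 6 at row 3, column 1; remove 6 from row 3 of P and reverse-bump: 6 enters row 2 and ejects 5; 5 enters row 1 and ejects 4. So w(6) = 4. P is now [[1, 5, 7], [2, 6]].
Step i=5: Q has 5 at row 1, column 3; remove that cell from P, ejecting 7. So w(5) = 7. P is now [[1, 5], [2, 6]].
Step i=4: Q has 4 at row 2, column 2; remove 6 from row 2 of P and reverse-bump: 6 enters row 1 and ejects 5. So w(4) = 5. P is now [[1, 6], [2]].
Step i=3: Q has 3 at row 2, column 1; remove 2 from row 2 of P and reverse-bump: 2 enters row 1 and ejects 1. So w(3) = 1. P is now [[2, 6]].
Step i=2: Q has 2 at row 1, column 2; remove that cell from P, ejecting 6. So w(2) = 6. P is now [[2]].
Step i=1: Q has 1 at row 1, column 1; remove that cell from P, ejecting 2. So w(1) = 2. P is now [].

So w = 2 6 1 5 7 4 3.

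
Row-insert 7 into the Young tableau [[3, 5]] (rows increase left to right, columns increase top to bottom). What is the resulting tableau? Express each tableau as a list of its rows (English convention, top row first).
7 is larger than every entry of row 1, so it is appended to row 1. The new tableau is [[3, 5, 7]].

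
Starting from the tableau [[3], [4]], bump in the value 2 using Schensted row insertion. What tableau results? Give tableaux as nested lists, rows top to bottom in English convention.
[[2], [3], [4]]

In row 1, 2 replaces 3 (the leftmost entry greater than 2); 3 is bumped to row 2. In row 2, 3 replaces 4 (the leftmost entry greater than 3); 4 is bumped to row 3. 4 starts a new row 3. The new tableau is [[2], [3], [4]].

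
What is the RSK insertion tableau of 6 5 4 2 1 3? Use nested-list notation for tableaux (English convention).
Insert 6: appended to row 1. P = [[6]].
Insert 5: 5 bumps 6 from row 1; 6 starts row 2. P = [[5], [6]].
Insert 4: 4 bumps 5 from row 1; 5 bumps 6 from row 2; 6 starts row 3. P = [[4], [5], [6]].
Insert 2: 2 bumps 4 from row 1; 4 bumps 5 from row 2; 5 bumps 6 from row 3; 6 starts row 4. P = [[2], [4], [5], [6]].
Insert 1: 1 bumps 2 from row 1; 2 bumps 4 from row 2; 4 bumps 5 from row 3; 5 bumps 6 from row 4; 6 starts row 5. P = [[1], [2], [4], [5], [6]].
Insert 3: appended to row 1. P = [[1, 3], [2], [4], [5], [6]].

So P = [[1, 3], [2], [4], [5], [6]].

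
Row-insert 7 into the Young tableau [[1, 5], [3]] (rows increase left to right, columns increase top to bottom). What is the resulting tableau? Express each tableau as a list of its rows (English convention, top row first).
[[1, 5, 7], [3]]

7 is larger than every entry of row 1, so it is appended to row 1. The new tableau is [[1, 5, 7], [3]].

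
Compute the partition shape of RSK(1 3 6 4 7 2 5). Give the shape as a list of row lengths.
Row-insert each entry into an empty tableau.

After inserting 1: P = [[1]].
After inserting 3: P = [[1, 3]].
After inserting 6: P = [[1, 3, 6]].
After inserting 4: P = [[1, 3, 4], [6]].
After inserting 7: P = [[1, 3, 4, 7], [6]].
After inserting 2: P = [[1, 2, 4, 7], [3], [6]].
After inserting 5: P = [[1, 2, 4, 5], [3, 7], [6]].

The final insertion tableau P = [[1, 2, 4, 5], [3, 7], [6]] has shape [4, 2, 1].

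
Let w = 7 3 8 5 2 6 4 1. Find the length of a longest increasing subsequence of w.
3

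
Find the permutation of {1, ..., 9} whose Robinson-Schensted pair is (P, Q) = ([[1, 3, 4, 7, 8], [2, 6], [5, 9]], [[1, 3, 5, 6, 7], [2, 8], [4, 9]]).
5 2 3 1 6 7 9 8 4

Reverse the RSK construction: for i from n down to 1, find the cell of Q containing i, remove the entry at that cell from P, and reverse-bump it up through P; the value ejected from row 1 is w(i).

Step i=9: Q has 9 at row 3, column 2; remove 9 from row 3 of P and reverse-bump: 9 enters row 2 and ejects 6; 6 enters row 1 and ejects 4. So w(9) = 4. P is now [[1, 3, 6, 7, 8], [2, 9], [5]].
Step i=8: Q has 8 at row 2, column 2; remove 9 from row 2 of P and reverse-bump: 9 enters row 1 and ejects 8. So w(8) = 8. P is now [[1, 3, 6, 7, 9], [2], [5]].
Step i=7: Q has 7 at row 1, column 5; remove that cell from P, ejecting 9. So w(7) = 9. P is now [[1, 3, 6, 7], [2], [5]].
Step i=6: Q has 6 at row 1, column 4; remove that cell from P, ejecting 7. So w(6) = 7. P is now [[1, 3, 6], [2], [5]].
Step i=5: Q has 5 at row 1, column 3; remove that cell from P, ejecting 6. So w(5) = 6. P is now [[1, 3], [2], [5]].
Step i=4: Q has 4 at row 3, column 1; remove 5 from row 3 of P and reverse-bump: 5 enters row 2 and ejects 2; 2 enters row 1 and ejects 1. So w(4) = 1. P is now [[2, 3], [5]].
Step i=3: Q has 3 at row 1, column 2; remove that cell from P, ejecting 3. So w(3) = 3. P is now [[2], [5]].
Step i=2: Q has 2 at row 2, column 1; remove 5 from row 2 of P and reverse-bump: 5 enters row 1 and ejects 2. So w(2) = 2. P is now [[5]].
Step i=1: Q has 1 at row 1, column 1; remove that cell from P, ejecting 5. So w(1) = 5. P is now [].

So w = 5 2 3 1 6 7 9 8 4.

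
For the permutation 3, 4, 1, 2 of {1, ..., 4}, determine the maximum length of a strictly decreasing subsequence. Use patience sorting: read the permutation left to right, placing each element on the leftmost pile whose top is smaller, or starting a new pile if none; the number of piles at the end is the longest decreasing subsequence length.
2

3: new pile. tops = [3]
4: onto pile 1 (replacing 3). tops = [4]
1: new pile. tops = [4, 1]
2: onto pile 2 (replacing 1). tops = [4, 2]

2 piles, so the longest decreasing subsequence has length 2.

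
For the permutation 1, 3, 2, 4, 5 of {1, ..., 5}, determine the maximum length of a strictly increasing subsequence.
4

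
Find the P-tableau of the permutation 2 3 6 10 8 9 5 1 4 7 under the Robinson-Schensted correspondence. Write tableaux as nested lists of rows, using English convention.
P = [[1, 3, 4, 7, 9], [2, 5, 8], [6], [10]]

Insert 2: appended to row 1. P = [[2]].
Insert 3: appended to row 1. P = [[2, 3]].
Insert 6: appended to row 1. P = [[2, 3, 6]].
Insert 10: appended to row 1. P = [[2, 3, 6, 10]].
Insert 8: 8 bumps 10 from row 1; 10 starts row 2. P = [[2, 3, 6, 8], [10]].
Insert 9: appended to row 1. P = [[2, 3, 6, 8, 9], [10]].
Insert 5: 5 bumps 6 from row 1; 6 bumps 10 from row 2; 10 starts row 3. P = [[2, 3, 5, 8, 9], [6], [10]].
Insert 1: 1 bumps 2 from row 1; 2 bumps 6 from row 2; 6 bumps 10 from row 3; 10 starts row 4. P = [[1, 3, 5, 8, 9], [2], [6], [10]].
Insert 4: 4 bumps 5 from row 1; 5 appends to row 2. P = [[1, 3, 4, 8, 9], [2, 5], [6], [10]].
Insert 7: 7 bumps 8 from row 1; 8 appends to row 2. P = [[1, 3, 4, 7, 9], [2, 5, 8], [6], [10]].

So P = [[1, 3, 4, 7, 9], [2, 5, 8], [6], [10]].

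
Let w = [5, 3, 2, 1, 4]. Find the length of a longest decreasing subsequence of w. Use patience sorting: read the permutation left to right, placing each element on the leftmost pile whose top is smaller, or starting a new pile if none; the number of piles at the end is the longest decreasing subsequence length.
4

5: new pile. tops = [5]
3: new pile. tops = [5, 3]
2: new pile. tops = [5, 3, 2]
1: new pile. tops = [5, 3, 2, 1]
4: onto pile 2 (replacing 3). tops = [5, 4, 2, 1]

4 piles, so the longest decreasing subsequence has length 4.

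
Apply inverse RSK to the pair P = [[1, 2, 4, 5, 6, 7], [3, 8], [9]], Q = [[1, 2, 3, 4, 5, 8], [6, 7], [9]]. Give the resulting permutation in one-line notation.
Reverse the RSK construction: for i from n down to 1, find the cell of Q containing i, remove the entry at that cell from P, and reverse-bump it up through P; the value ejected from row 1 is w(i).

Step i=9: Q has 9 at row 3, column 1; remove 9 from row 3 of P and reverse-bump: 9 enters row 2 and ejects 8; 8 enters row 1 and ejects 7. So w(9) = 7. P is now [[1, 2, 4, 5, 6, 8], [3, 9]].
Step i=8: Q has 8 at row 1, column 6; remove that cell from P, ejecting 8. So w(8) = 8. P is now [[1, 2, 4, 5, 6], [3, 9]].
Step i=7: Q has 7 at row 2, column 2; remove 9 from row 2 of P and reverse-bump: 9 enters row 1 and ejects 6. So w(7) = 6. P is now [[1, 2, 4, 5, 9], [3]].
Step i=6: Q has 6 at row 2, column 1; remove 3 from row 2 of P and reverse-bump: 3 enters row 1 and ejects 2. So w(6) = 2. P is now [[1, 3, 4, 5, 9]].
Step i=5: Q has 5 at row 1, column 5; remove that cell from P, ejecting 9. So w(5) = 9. P is now [[1, 3, 4, 5]].
Step i=4: Q has 4 at row 1, column 4; remove that cell from P, ejecting 5. So w(4) = 5. P is now [[1, 3, 4]].
Step i=3: Q has 3 at row 1, column 3; remove that cell from P, ejecting 4. So w(3) = 4. P is now [[1, 3]].
Step i=2: Q has 2 at row 1, column 2; remove that cell from P, ejecting 3. So w(2) = 3. P is now [[1]].
Step i=1: Q has 1 at row 1, column 1; remove that cell from P, ejecting 1. So w(1) = 1. P is now [].

So w = 1 3 4 5 9 2 6 8 7.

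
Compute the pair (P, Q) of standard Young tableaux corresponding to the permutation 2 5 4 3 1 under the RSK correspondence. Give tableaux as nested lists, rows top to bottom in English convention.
Insert each entry of the permutation into P by Schensted row insertion, recording in Q the position of each new cell.

After inserting 2: P = [[2]].
After inserting 5: P = [[2, 5]].
After inserting 4: P = [[2, 4], [5]].
After inserting 3: P = [[2, 3], [4], [5]].
After inserting 1: P = [[1, 3], [2], [4], [5]].

So P = [[1, 3], [2], [4], [5]], Q = [[1, 2], [3], [4], [5]].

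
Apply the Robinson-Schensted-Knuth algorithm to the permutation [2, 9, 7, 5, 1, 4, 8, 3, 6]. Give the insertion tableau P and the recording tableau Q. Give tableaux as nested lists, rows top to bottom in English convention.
Insert each entry of the permutation into P by Schensted row insertion, recording in Q the position of each new cell.

Insert 2: appended to row 1. P = [[2]], Q = [[1]].
Insert 9: appended to row 1. P = [[2, 9]], Q = [[1, 2]].
Insert 7: 7 bumps 9 from row 1; 9 starts row 2. P = [[2, 7], [9]], Q = [[1, 2], [3]].
Insert 5: 5 bumps 7 from row 1; 7 bumps 9 from row 2; 9 starts row 3. P = [[2, 5], [7], [9]], Q = [[1, 2], [3], [4]].
Insert 1: 1 bumps 2 from row 1; 2 bumps 7 from row 2; 7 bumps 9 from row 3; 9 starts row 4. P = [[1, 5], [2], [7], [9]], Q = [[1, 2], [3], [4], [5]].
Insert 4: 4 bumps 5 from row 1; 5 appends to row 2. P = [[1, 4], [2, 5], [7], [9]], Q = [[1, 2], [3, 6], [4], [5]].
Insert 8: appended to row 1. P = [[1, 4, 8], [2, 5], [7], [9]], Q = [[1, 2, 7], [3, 6], [4], [5]].
Insert 3: 3 bumps 4 from row 1; 4 bumps 5 from row 2; 5 bumps 7 from row 3; 7 bumps 9 from row 4; 9 starts row 5. P = [[1, 3, 8], [2, 4], [5], [7], [9]], Q = [[1, 2, 7], [3, 6], [4], [5], [8]].
Insert 6: 6 bumps 8 from row 1; 8 appends to row 2. P = [[1, 3, 6], [2, 4, 8], [5], [7], [9]], Q = [[1, 2, 7], [3, 6, 9], [4], [5], [8]].

So P = [[1, 3, 6], [2, 4, 8], [5], [7], [9]], Q = [[1, 2, 7], [3, 6, 9], [4], [5], [8]].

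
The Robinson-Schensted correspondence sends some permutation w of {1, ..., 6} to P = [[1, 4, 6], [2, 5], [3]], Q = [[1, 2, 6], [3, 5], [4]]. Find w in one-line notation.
3 5 2 1 4 6

Reverse the RSK construction: for i from n down to 1, find the cell of Q containing i, remove the entry at that cell from P, and reverse-bump it up through P; the value ejected from row 1 is w(i).

Step i=6: Q has 6 at row 1, column 3; remove that cell from P, ejecting 6. So w(6) = 6. P is now [[1, 4], [2, 5], [3]].
Step i=5: Q has 5 at row 2, column 2; remove 5 from row 2 of P and reverse-bump: 5 enters row 1 and ejects 4. So w(5) = 4. P is now [[1, 5], [2], [3]].
Step i=4: Q has 4 at row 3, column 1; remove 3 from row 3 of P and reverse-bump: 3 enters row 2 and ejects 2; 2 enters row 1 and ejects 1. So w(4) = 1. P is now [[2, 5], [3]].
Step i=3: Q has 3 at row 2, column 1; remove 3 from row 2 of P and reverse-bump: 3 enters row 1 and ejects 2. So w(3) = 2. P is now [[3, 5]].
Step i=2: Q has 2 at row 1, column 2; remove that cell from P, ejecting 5. So w(2) = 5. P is now [[3]].
Step i=1: Q has 1 at row 1, column 1; remove that cell from P, ejecting 3. So w(1) = 3. P is now [].

So w = 3 5 2 1 4 6.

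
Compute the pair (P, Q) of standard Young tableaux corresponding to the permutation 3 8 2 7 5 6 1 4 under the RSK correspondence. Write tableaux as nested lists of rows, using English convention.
P = [[1, 4, 6], [2, 5], [3, 7], [8]], Q = [[1, 2, 6], [3, 4], [5, 8], [7]]

Insert each entry of the permutation into P by Schensted row insertion, recording in Q the position of each new cell.

Insert 3: appended to row 1. P = [[3]].
Insert 8: appended to row 1. P = [[3, 8]].
Insert 2: 2 bumps 3 from row 1; 3 starts row 2. P = [[2, 8], [3]].
Insert 7: 7 bumps 8 from row 1; 8 appends to row 2. P = [[2, 7], [3, 8]].
Insert 5: 5 bumps 7 from row 1; 7 bumps 8 from row 2; 8 starts row 3. P = [[2, 5], [3, 7], [8]].
Insert 6: appended to row 1. P = [[2, 5, 6], [3, 7], [8]].
Insert 1: 1 bumps 2 from row 1; 2 bumps 3 from row 2; 3 bumps 8 from row 3; 8 starts row 4. P = [[1, 5, 6], [2, 7], [3], [8]].
Insert 4: 4 bumps 5 from row 1; 5 bumps 7 from row 2; 7 appends to row 3. P = [[1, 4, 6], [2, 5], [3, 7], [8]].

So P = [[1, 4, 6], [2, 5], [3, 7], [8]], Q = [[1, 2, 6], [3, 4], [5, 8], [7]].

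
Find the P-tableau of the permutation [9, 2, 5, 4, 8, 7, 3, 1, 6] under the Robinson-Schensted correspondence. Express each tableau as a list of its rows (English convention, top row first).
After inserting 9: P = [[9]].
After inserting 2: P = [[2], [9]].
After inserting 5: P = [[2, 5], [9]].
After inserting 4: P = [[2, 4], [5], [9]].
After inserting 8: P = [[2, 4, 8], [5], [9]].
After inserting 7: P = [[2, 4, 7], [5, 8], [9]].
After inserting 3: P = [[2, 3, 7], [4, 8], [5], [9]].
After inserting 1: P = [[1, 3, 7], [2, 8], [4], [5], [9]].
After inserting 6: P = [[1, 3, 6], [2, 7], [4, 8], [5], [9]].

So P = [[1, 3, 6], [2, 7], [4, 8], [5], [9]].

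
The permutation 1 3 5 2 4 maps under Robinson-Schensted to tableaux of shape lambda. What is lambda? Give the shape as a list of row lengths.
[3, 2]

Row-insert each entry into an empty tableau.

After inserting 1: P = [[1]].
After inserting 3: P = [[1, 3]].
After inserting 5: P = [[1, 3, 5]].
After inserting 2: P = [[1, 2, 5], [3]].
After inserting 4: P = [[1, 2, 4], [3, 5]].

The final insertion tableau P = [[1, 2, 4], [3, 5]] has shape [3, 2].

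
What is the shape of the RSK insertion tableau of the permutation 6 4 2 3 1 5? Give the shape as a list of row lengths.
[3, 1, 1, 1]

Row-insert each entry into an empty tableau.

After inserting 6: P = [[6]].
After inserting 4: P = [[4], [6]].
After inserting 2: P = [[2], [4], [6]].
After inserting 3: P = [[2, 3], [4], [6]].
After inserting 1: P = [[1, 3], [2], [4], [6]].
After inserting 5: P = [[1, 3, 5], [2], [4], [6]].

The final insertion tableau P = [[1, 3, 5], [2], [4], [6]] has shape [3, 1, 1, 1].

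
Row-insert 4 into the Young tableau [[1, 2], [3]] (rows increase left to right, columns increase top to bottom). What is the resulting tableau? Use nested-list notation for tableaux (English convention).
4 is larger than every entry of row 1, so it is appended to row 1. The new tableau is [[1, 2, 4], [3]].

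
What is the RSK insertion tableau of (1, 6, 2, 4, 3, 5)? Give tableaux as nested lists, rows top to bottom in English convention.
Insert 1: appended to row 1. P = [[1]].
Insert 6: appended to row 1. P = [[1, 6]].
Insert 2: 2 bumps 6 from row 1; 6 starts row 2. P = [[1, 2], [6]].
Insert 4: appended to row 1. P = [[1, 2, 4], [6]].
Insert 3: 3 bumps 4 from row 1; 4 bumps 6 from row 2; 6 starts row 3. P = [[1, 2, 3], [4], [6]].
Insert 5: appended to row 1. P = [[1, 2, 3, 5], [4], [6]].

So P = [[1, 2, 3, 5], [4], [6]].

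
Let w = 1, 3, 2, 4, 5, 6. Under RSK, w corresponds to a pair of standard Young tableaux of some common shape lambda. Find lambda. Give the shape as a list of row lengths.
Row-insert each entry into an empty tableau.

After inserting 1: P = [[1]].
After inserting 3: P = [[1, 3]].
After inserting 2: P = [[1, 2], [3]].
After inserting 4: P = [[1, 2, 4], [3]].
After inserting 5: P = [[1, 2, 4, 5], [3]].
After inserting 6: P = [[1, 2, 4, 5, 6], [3]].

The final insertion tableau P = [[1, 2, 4, 5, 6], [3]] has shape [5, 1].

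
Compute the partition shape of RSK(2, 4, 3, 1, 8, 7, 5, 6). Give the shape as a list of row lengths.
[4, 2, 2]

Row-insert each entry into an empty tableau.

After inserting 2: P = [[2]].
After inserting 4: P = [[2, 4]].
After inserting 3: P = [[2, 3], [4]].
After inserting 1: P = [[1, 3], [2], [4]].
After inserting 8: P = [[1, 3, 8], [2], [4]].
After inserting 7: P = [[1, 3, 7], [2, 8], [4]].
After inserting 5: P = [[1, 3, 5], [2, 7], [4, 8]].
After inserting 6: P = [[1, 3, 5, 6], [2, 7], [4, 8]].

The final insertion tableau P = [[1, 3, 5, 6], [2, 7], [4, 8]] has shape [4, 2, 2].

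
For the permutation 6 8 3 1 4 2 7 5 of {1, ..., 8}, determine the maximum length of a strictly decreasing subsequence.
3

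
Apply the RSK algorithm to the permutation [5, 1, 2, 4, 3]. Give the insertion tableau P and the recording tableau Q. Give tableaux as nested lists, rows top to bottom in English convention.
Insert each entry of the permutation into P by Schensted row insertion, recording in Q the position of each new cell.

Insert 5: appended to row 1. P = [[5]], Q = [[1]].
Insert 1: 1 bumps 5 from row 1; 5 starts row 2. P = [[1], [5]], Q = [[1], [2]].
Insert 2: appended to row 1. P = [[1, 2], [5]], Q = [[1, 3], [2]].
Insert 4: appended to row 1. P = [[1, 2, 4], [5]], Q = [[1, 3, 4], [2]].
Insert 3: 3 bumps 4 from row 1; 4 bumps 5 from row 2; 5 starts row 3. P = [[1, 2, 3], [4], [5]], Q = [[1, 3, 4], [2], [5]].

So P = [[1, 2, 3], [4], [5]], Q = [[1, 3, 4], [2], [5]].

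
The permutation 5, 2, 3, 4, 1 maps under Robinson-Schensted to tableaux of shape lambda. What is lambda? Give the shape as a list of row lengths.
[3, 1, 1]

Row-insert each entry into an empty tableau.

After inserting 5: P = [[5]].
After inserting 2: P = [[2], [5]].
After inserting 3: P = [[2, 3], [5]].
After inserting 4: P = [[2, 3, 4], [5]].
After inserting 1: P = [[1, 3, 4], [2], [5]].

The final insertion tableau P = [[1, 3, 4], [2], [5]] has shape [3, 1, 1].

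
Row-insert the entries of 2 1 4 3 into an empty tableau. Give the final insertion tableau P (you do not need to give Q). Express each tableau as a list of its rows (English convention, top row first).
Insert 2: appended to row 1. P = [[2]].
Insert 1: 1 bumps 2 from row 1; 2 starts row 2. P = [[1], [2]].
Insert 4: appended to row 1. P = [[1, 4], [2]].
Insert 3: 3 bumps 4 from row 1; 4 appends to row 2. P = [[1, 3], [2, 4]].

So P = [[1, 3], [2, 4]].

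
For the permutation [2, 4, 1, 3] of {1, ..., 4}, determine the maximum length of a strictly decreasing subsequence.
2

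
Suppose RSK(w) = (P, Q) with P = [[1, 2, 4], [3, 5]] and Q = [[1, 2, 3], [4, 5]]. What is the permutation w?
1 3 5 2 4

Reverse the RSK construction: for i from n down to 1, find the cell of Q containing i, remove the entry at that cell from P, and reverse-bump it up through P; the value ejected from row 1 is w(i).

Step i=5: Q has 5 at row 2, column 2; remove 5 from row 2 of P and reverse-bump: 5 enters row 1 and ejects 4. So w(5) = 4. P is now [[1, 2, 5], [3]].
Step i=4: Q has 4 at row 2, column 1; remove 3 from row 2 of P and reverse-bump: 3 enters row 1 and ejects 2. So w(4) = 2. P is now [[1, 3, 5]].
Step i=3: Q has 3 at row 1, column 3; remove that cell from P, ejecting 5. So w(3) = 5. P is now [[1, 3]].
Step i=2: Q has 2 at row 1, column 2; remove that cell from P, ejecting 3. So w(2) = 3. P is now [[1]].
Step i=1: Q has 1 at row 1, column 1; remove that cell from P, ejecting 1. So w(1) = 1. P is now [].

So w = 1 3 5 2 4.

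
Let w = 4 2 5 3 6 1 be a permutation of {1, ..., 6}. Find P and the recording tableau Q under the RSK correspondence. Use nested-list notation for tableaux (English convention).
P = [[1, 3, 6], [2, 5], [4]], Q = [[1, 3, 5], [2, 4], [6]]

Insert each entry of the permutation into P by Schensted row insertion, recording in Q the position of each new cell.

Insert 4: appended to row 1. P = [[4]], Q = [[1]].
Insert 2: 2 bumps 4 from row 1; 4 starts row 2. P = [[2], [4]], Q = [[1], [2]].
Insert 5: appended to row 1. P = [[2, 5], [4]], Q = [[1, 3], [2]].
Insert 3: 3 bumps 5 from row 1; 5 appends to row 2. P = [[2, 3], [4, 5]], Q = [[1, 3], [2, 4]].
Insert 6: appended to row 1. P = [[2, 3, 6], [4, 5]], Q = [[1, 3, 5], [2, 4]].
Insert 1: 1 bumps 2 from row 1; 2 bumps 4 from row 2; 4 starts row 3. P = [[1, 3, 6], [2, 5], [4]], Q = [[1, 3, 5], [2, 4], [6]].

So P = [[1, 3, 6], [2, 5], [4]], Q = [[1, 3, 5], [2, 4], [6]].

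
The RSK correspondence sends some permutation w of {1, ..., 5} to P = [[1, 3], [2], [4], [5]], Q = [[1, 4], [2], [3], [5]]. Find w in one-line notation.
Reverse the RSK construction: for i from n down to 1, find the cell of Q containing i, remove the entry at that cell from P, and reverse-bump it up through P; the value ejected from row 1 is w(i).

Step i=5: Q has 5 at row 4, column 1; remove 5 from row 4 of P and reverse-bump: 5 enters row 3 and ejects 4; 4 enters row 2 and ejects 2; 2 enters row 1 and ejects 1. So w(5) = 1. P is now [[2, 3], [4], [5]].
Step i=4: Q has 4 at row 1, column 2; remove that cell from P, ejecting 3. So w(4) = 3. P is now [[2], [4], [5]].
Step i=3: Q has 3 at row 3, column 1; remove 5 from row 3 of P and reverse-bump: 5 enters row 2 and ejects 4; 4 enters row 1 and ejects 2. So w(3) = 2. P is now [[4], [5]].
Step i=2: Q has 2 at row 2, column 1; remove 5 from row 2 of P and reverse-bump: 5 enters row 1 and ejects 4. So w(2) = 4. P is now [[5]].
Step i=1: Q has 1 at row 1, column 1; remove that cell from P, ejecting 5. So w(1) = 5. P is now [].

So w = 5 4 2 3 1.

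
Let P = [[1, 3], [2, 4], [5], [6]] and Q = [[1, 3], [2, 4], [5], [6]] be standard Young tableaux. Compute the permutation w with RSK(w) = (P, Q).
2 1 6 5 4 3

Reverse the RSK construction: for i from n down to 1, find the cell of Q containing i, remove the entry at that cell from P, and reverse-bump it up through P; the value ejected from row 1 is w(i).

Step i=6: Q has 6 at row 4, column 1; remove 6 from row 4 of P and reverse-bump: 6 enters row 3 and ejects 5; 5 enters row 2 and ejects 4; 4 enters row 1 and ejects 3. So w(6) = 3. P is now [[1, 4], [2, 5], [6]].
Step i=5: Q has 5 at row 3, column 1; remove 6 from row 3 of P and reverse-bump: 6 enters row 2 and ejects 5; 5 enters row 1 and ejects 4. So w(5) = 4. P is now [[1, 5], [2, 6]].
Step i=4: Q has 4 at row 2, column 2; remove 6 from row 2 of P and reverse-bump: 6 enters row 1 and ejects 5. So w(4) = 5. P is now [[1, 6], [2]].
Step i=3: Q has 3 at row 1, column 2; remove that cell from P, ejecting 6. So w(3) = 6. P is now [[1], [2]].
Step i=2: Q has 2 at row 2, column 1; remove 2 from row 2 of P and reverse-bump: 2 enters row 1 and ejects 1. So w(2) = 1. P is now [[2]].
Step i=1: Q has 1 at row 1, column 1; remove that cell from P, ejecting 2. So w(1) = 2. P is now [].

So w = 2 1 6 5 4 3.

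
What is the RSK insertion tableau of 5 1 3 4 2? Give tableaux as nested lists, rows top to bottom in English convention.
P = [[1, 2, 4], [3], [5]]

Insert 5: appended to row 1. P = [[5]].
Insert 1: 1 bumps 5 from row 1; 5 starts row 2. P = [[1], [5]].
Insert 3: appended to row 1. P = [[1, 3], [5]].
Insert 4: appended to row 1. P = [[1, 3, 4], [5]].
Insert 2: 2 bumps 3 from row 1; 3 bumps 5 from row 2; 5 starts row 3. P = [[1, 2, 4], [3], [5]].

So P = [[1, 2, 4], [3], [5]].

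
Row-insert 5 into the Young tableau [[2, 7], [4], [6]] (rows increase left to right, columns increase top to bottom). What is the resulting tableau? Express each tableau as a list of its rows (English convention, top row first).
[[2, 5], [4, 7], [6]]

In row 1, 5 replaces 7 (the leftmost entry greater than 5); 7 is bumped to row 2. 7 is appended to row 2. The new tableau is [[2, 5], [4, 7], [6]].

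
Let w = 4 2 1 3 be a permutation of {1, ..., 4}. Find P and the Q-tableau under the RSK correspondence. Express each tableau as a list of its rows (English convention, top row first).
P = [[1, 3], [2], [4]], Q = [[1, 4], [2], [3]]

Insert each entry of the permutation into P by Schensted row insertion, recording in Q the position of each new cell.

Insert 4: appended to row 1. P = [[4]], Q = [[1]].
Insert 2: 2 bumps 4 from row 1; 4 starts row 2. P = [[2], [4]], Q = [[1], [2]].
Insert 1: 1 bumps 2 from row 1; 2 bumps 4 from row 2; 4 starts row 3. P = [[1], [2], [4]], Q = [[1], [2], [3]].
Insert 3: appended to row 1. P = [[1, 3], [2], [4]], Q = [[1, 4], [2], [3]].

So P = [[1, 3], [2], [4]], Q = [[1, 4], [2], [3]].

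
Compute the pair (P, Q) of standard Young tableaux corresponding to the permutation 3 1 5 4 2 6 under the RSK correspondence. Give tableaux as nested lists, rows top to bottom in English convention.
Insert each entry of the permutation into P by Schensted row insertion, recording in Q the position of each new cell.

After inserting 3: P = [[3]].
After inserting 1: P = [[1], [3]].
After inserting 5: P = [[1, 5], [3]].
After inserting 4: P = [[1, 4], [3, 5]].
After inserting 2: P = [[1, 2], [3, 4], [5]].
After inserting 6: P = [[1, 2, 6], [3, 4], [5]].

So P = [[1, 2, 6], [3, 4], [5]], Q = [[1, 3, 6], [2, 4], [5]].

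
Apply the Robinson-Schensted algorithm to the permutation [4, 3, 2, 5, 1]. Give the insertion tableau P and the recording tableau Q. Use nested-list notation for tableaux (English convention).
Insert each entry of the permutation into P by Schensted row insertion, recording in Q the position of each new cell.

Insert 4: appended to row 1. P = [[4]].
Insert 3: 3 bumps 4 from row 1; 4 starts row 2. P = [[3], [4]].
Insert 2: 2 bumps 3 from row 1; 3 bumps 4 from row 2; 4 starts row 3. P = [[2], [3], [4]].
Insert 5: appended to row 1. P = [[2, 5], [3], [4]].
Insert 1: 1 bumps 2 from row 1; 2 bumps 3 from row 2; 3 bumps 4 from row 3; 4 starts row 4. P = [[1, 5], [2], [3], [4]].

So P = [[1, 5], [2], [3], [4]], Q = [[1, 4], [2], [3], [5]].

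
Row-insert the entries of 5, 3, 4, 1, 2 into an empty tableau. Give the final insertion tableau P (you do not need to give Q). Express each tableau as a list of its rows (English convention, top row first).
P = [[1, 2], [3, 4], [5]]

Insert 5: appended to row 1. P = [[5]].
Insert 3: 3 bumps 5 from row 1; 5 starts row 2. P = [[3], [5]].
Insert 4: appended to row 1. P = [[3, 4], [5]].
Insert 1: 1 bumps 3 from row 1; 3 bumps 5 from row 2; 5 starts row 3. P = [[1, 4], [3], [5]].
Insert 2: 2 bumps 4 from row 1; 4 appends to row 2. P = [[1, 2], [3, 4], [5]].

So P = [[1, 2], [3, 4], [5]].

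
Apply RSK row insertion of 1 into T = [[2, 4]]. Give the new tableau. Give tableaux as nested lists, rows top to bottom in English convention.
[[1, 4], [2]]

In row 1, 1 replaces 2 (the leftmost entry greater than 1); 2 is bumped to row 2. 2 starts a new row 2. The new tableau is [[1, 4], [2]].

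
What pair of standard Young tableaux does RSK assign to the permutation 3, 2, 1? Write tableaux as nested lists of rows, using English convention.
P = [[1], [2], [3]], Q = [[1], [2], [3]]

Insert each entry of the permutation into P by Schensted row insertion, recording in Q the position of each new cell.

Insert 3: appended to row 1. P = [[3]].
Insert 2: 2 bumps 3 from row 1; 3 starts row 2. P = [[2], [3]].
Insert 1: 1 bumps 2 from row 1; 2 bumps 3 from row 2; 3 starts row 3. P = [[1], [2], [3]].

So P = [[1], [2], [3]], Q = [[1], [2], [3]].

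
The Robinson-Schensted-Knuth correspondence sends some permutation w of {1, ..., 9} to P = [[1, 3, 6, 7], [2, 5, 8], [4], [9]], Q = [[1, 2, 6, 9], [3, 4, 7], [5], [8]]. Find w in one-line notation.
4 9 2 5 3 8 6 1 7

Reverse the RSK construction: for i from n down to 1, find the cell of Q containing i, remove the entry at that cell from P, and reverse-bump it up through P; the value ejected from row 1 is w(i).

Step i=9: Q has 9 at row 1, column 4; remove that cell from P, ejecting 7. So w(9) = 7. P is now [[1, 3, 6], [2, 5, 8], [4], [9]].
Step i=8: Q has 8 at row 4, column 1; remove 9 from row 4 of P and reverse-bump: 9 enters row 3 and ejects 4; 4 enters row 2 and ejects 2; 2 enters row 1 and ejects 1. So w(8) = 1. P is now [[2, 3, 6], [4, 5, 8], [9]].
Step i=7: Q has 7 at row 2, column 3; remove 8 from row 2 of P and reverse-bump: 8 enters row 1 and ejects 6. So w(7) = 6. P is now [[2, 3, 8], [4, 5], [9]].
Step i=6: Q has 6 at row 1, column 3; remove that cell from P, ejecting 8. So w(6) = 8. P is now [[2, 3], [4, 5], [9]].
Step i=5: Q has 5 at row 3, column 1; remove 9 from row 3 of P and reverse-bump: 9 enters row 2 and ejects 5; 5 enters row 1 and ejects 3. So w(5) = 3. P is now [[2, 5], [4, 9]].
Step i=4: Q has 4 at row 2, column 2; remove 9 from row 2 of P and reverse-bump: 9 enters row 1 and ejects 5. So w(4) = 5. P is now [[2, 9], [4]].
Step i=3: Q has 3 at row 2, column 1; remove 4 from row 2 of P and reverse-bump: 4 enters row 1 and ejects 2. So w(3) = 2. P is now [[4, 9]].
Step i=2: Q has 2 at row 1, column 2; remove that cell from P, ejecting 9. So w(2) = 9. P is now [[4]].
Step i=1: Q has 1 at row 1, column 1; remove that cell from P, ejecting 4. So w(1) = 4. P is now [].

So w = 4 9 2 5 3 8 6 1 7.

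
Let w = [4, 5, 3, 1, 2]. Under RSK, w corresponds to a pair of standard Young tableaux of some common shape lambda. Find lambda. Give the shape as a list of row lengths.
RSK row insertion gives P = [[1, 2], [3, 5], [4]], which has shape [2, 2, 1].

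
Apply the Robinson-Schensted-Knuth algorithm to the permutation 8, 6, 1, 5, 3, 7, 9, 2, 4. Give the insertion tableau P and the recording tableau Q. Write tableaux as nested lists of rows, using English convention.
P = [[1, 2, 4, 9], [3, 7], [5], [6], [8]], Q = [[1, 4, 6, 7], [2, 9], [3], [5], [8]]

Insert each entry of the permutation into P by Schensted row insertion, recording in Q the position of each new cell.

Insert 8: appended to row 1. P = [[8]], Q = [[1]].
Insert 6: 6 bumps 8 from row 1; 8 starts row 2. P = [[6], [8]], Q = [[1], [2]].
Insert 1: 1 bumps 6 from row 1; 6 bumps 8 from row 2; 8 starts row 3. P = [[1], [6], [8]], Q = [[1], [2], [3]].
Insert 5: appended to row 1. P = [[1, 5], [6], [8]], Q = [[1, 4], [2], [3]].
Insert 3: 3 bumps 5 from row 1; 5 bumps 6 from row 2; 6 bumps 8 from row 3; 8 starts row 4. P = [[1, 3], [5], [6], [8]], Q = [[1, 4], [2], [3], [5]].
Insert 7: appended to row 1. P = [[1, 3, 7], [5], [6], [8]], Q = [[1, 4, 6], [2], [3], [5]].
Insert 9: appended to row 1. P = [[1, 3, 7, 9], [5], [6], [8]], Q = [[1, 4, 6, 7], [2], [3], [5]].
Insert 2: 2 bumps 3 from row 1; 3 bumps 5 from row 2; 5 bumps 6 from row 3; 6 bumps 8 from row 4; 8 starts row 5. P = [[1, 2, 7, 9], [3], [5], [6], [8]], Q = [[1, 4, 6, 7], [2], [3], [5], [8]].
Insert 4: 4 bumps 7 from row 1; 7 appends to row 2. P = [[1, 2, 4, 9], [3, 7], [5], [6], [8]], Q = [[1, 4, 6, 7], [2, 9], [3], [5], [8]].

So P = [[1, 2, 4, 9], [3, 7], [5], [6], [8]], Q = [[1, 4, 6, 7], [2, 9], [3], [5], [8]].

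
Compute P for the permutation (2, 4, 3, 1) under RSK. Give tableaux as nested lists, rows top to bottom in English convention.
P = [[1, 3], [2], [4]]

Insert 2: appended to row 1. P = [[2]].
Insert 4: appended to row 1. P = [[2, 4]].
Insert 3: 3 bumps 4 from row 1; 4 starts row 2. P = [[2, 3], [4]].
Insert 1: 1 bumps 2 from row 1; 2 bumps 4 from row 2; 4 starts row 3. P = [[1, 3], [2], [4]].

So P = [[1, 3], [2], [4]].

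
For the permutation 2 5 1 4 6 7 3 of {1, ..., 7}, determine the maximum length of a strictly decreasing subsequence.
3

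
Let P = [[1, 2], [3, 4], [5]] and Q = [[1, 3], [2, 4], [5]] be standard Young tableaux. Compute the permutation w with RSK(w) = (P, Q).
Reverse the RSK construction: for i from n down to 1, find the cell of Q containing i, remove the entry at that cell from P, and reverse-bump it up through P; the value ejected from row 1 is w(i).

Step i=5: Q has 5 at row 3, column 1; remove 5 from row 3 of P and reverse-bump: 5 enters row 2 and ejects 4; 4 enters row 1 and ejects 2. So w(5) = 2. P is now [[1, 4], [3, 5]].
Step i=4: Q has 4 at row 2, column 2; remove 5 from row 2 of P and reverse-bump: 5 enters row 1 and ejects 4. So w(4) = 4. P is now [[1, 5], [3]].
Step i=3: Q has 3 at row 1, column 2; remove that cell from P, ejecting 5. So w(3) = 5. P is now [[1], [3]].
Step i=2: Q has 2 at row 2, column 1; remove 3 from row 2 of P and reverse-bump: 3 enters row 1 and ejects 1. So w(2) = 1. P is now [[3]].
Step i=1: Q has 1 at row 1, column 1; remove that cell from P, ejecting 3. So w(1) = 3. P is now [].

So w = 3 1 5 4 2.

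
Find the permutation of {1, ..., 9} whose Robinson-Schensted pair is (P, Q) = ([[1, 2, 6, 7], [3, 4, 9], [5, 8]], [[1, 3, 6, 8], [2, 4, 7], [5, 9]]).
Reverse the RSK construction: for i from n down to 1, find the cell of Q containing i, remove the entry at that cell from P, and reverse-bump it up through P; the value ejected from row 1 is w(i).

Step i=9: Q has 9 at row 3, column 2; remove 8 from row 3 of P and reverse-bump: 8 enters row 2 and ejects 4; 4 enters row 1 and ejects 2. So w(9) = 2. P is now [[1, 4, 6, 7], [3, 8, 9], [5]].
Step i=8: Q has 8 at row 1, column 4; remove that cell from P, ejecting 7. So w(8) = 7. P is now [[1, 4, 6], [3, 8, 9], [5]].
Step i=7: Q has 7 at row 2, column 3; remove 9 from row 2 of P and reverse-bump: 9 enters row 1 and ejects 6. So w(7) = 6. P is now [[1, 4, 9], [3, 8], [5]].
Step i=6: Q has 6 at row 1, column 3; remove that cell from P, ejecting 9. So w(6) = 9. P is now [[1, 4], [3, 8], [5]].
Step i=5: Q has 5 at row 3, column 1; remove 5 from row 3 of P and reverse-bump: 5 enters row 2 and ejects 3; 3 enters row 1 and ejects 1. So w(5) = 1. P is now [[3, 4], [5, 8]].
Step i=4: Q has 4 at row 2, column 2; remove 8 from row 2 of P and reverse-bump: 8 enters row 1 and ejects 4. So w(4) = 4. P is now [[3, 8], [5]].
Step i=3: Q has 3 at row 1, column 2; remove that cell from P, ejecting 8. So w(3) = 8. P is now [[3], [5]].
Step i=2: Q has 2 at row 2, column 1; remove 5 from row 2 of P and reverse-bump: 5 enters row 1 and ejects 3. So w(2) = 3. P is now [[5]].
Step i=1: Q has 1 at row 1, column 1; remove that cell from P, ejecting 5. So w(1) = 5. P is now [].

So w = 5 3 8 4 1 9 6 7 2.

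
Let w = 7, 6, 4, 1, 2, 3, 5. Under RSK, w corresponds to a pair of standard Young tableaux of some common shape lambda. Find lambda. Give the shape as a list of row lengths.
[4, 1, 1, 1]

Row-insert each entry into an empty tableau.

After inserting 7: P = [[7]].
After inserting 6: P = [[6], [7]].
After inserting 4: P = [[4], [6], [7]].
After inserting 1: P = [[1], [4], [6], [7]].
After inserting 2: P = [[1, 2], [4], [6], [7]].
After inserting 3: P = [[1, 2, 3], [4], [6], [7]].
After inserting 5: P = [[1, 2, 3, 5], [4], [6], [7]].

The final insertion tableau P = [[1, 2, 3, 5], [4], [6], [7]] has shape [4, 1, 1, 1].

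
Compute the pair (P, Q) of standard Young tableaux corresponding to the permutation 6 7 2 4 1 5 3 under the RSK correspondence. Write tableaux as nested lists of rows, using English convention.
Insert each entry of the permutation into P by Schensted row insertion, recording in Q the position of each new cell.

Insert 6: appended to row 1. P = [[6]], Q = [[1]].
Insert 7: appended to row 1. P = [[6, 7]], Q = [[1, 2]].
Insert 2: 2 bumps 6 from row 1; 6 starts row 2. P = [[2, 7], [6]], Q = [[1, 2], [3]].
Insert 4: 4 bumps 7 from row 1; 7 appends to row 2. P = [[2, 4], [6, 7]], Q = [[1, 2], [3, 4]].
Insert 1: 1 bumps 2 from row 1; 2 bumps 6 from row 2; 6 starts row 3. P = [[1, 4], [2, 7], [6]], Q = [[1, 2], [3, 4], [5]].
Insert 5: appended to row 1. P = [[1, 4, 5], [2, 7], [6]], Q = [[1, 2, 6], [3, 4], [5]].
Insert 3: 3 bumps 4 from row 1; 4 bumps 7 from row 2; 7 appends to row 3. P = [[1, 3, 5], [2, 4], [6, 7]], Q = [[1, 2, 6], [3, 4], [5, 7]].

So P = [[1, 3, 5], [2, 4], [6, 7]], Q = [[1, 2, 6], [3, 4], [5, 7]].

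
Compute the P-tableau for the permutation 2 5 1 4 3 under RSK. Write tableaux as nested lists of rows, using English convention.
P = [[1, 3], [2, 4], [5]]

Insert 2: appended to row 1. P = [[2]].
Insert 5: appended to row 1. P = [[2, 5]].
Insert 1: 1 bumps 2 from row 1; 2 starts row 2. P = [[1, 5], [2]].
Insert 4: 4 bumps 5 from row 1; 5 appends to row 2. P = [[1, 4], [2, 5]].
Insert 3: 3 bumps 4 from row 1; 4 bumps 5 from row 2; 5 starts row 3. P = [[1, 3], [2, 4], [5]].

So P = [[1, 3], [2, 4], [5]].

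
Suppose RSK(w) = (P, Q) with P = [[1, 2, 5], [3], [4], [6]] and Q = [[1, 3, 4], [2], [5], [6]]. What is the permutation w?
Reverse the RSK construction: for i from n down to 1, find the cell of Q containing i, remove the entry at that cell from P, and reverse-bump it up through P; the value ejected from row 1 is w(i).

Step i=6: Q has 6 at row 4, column 1; remove 6 from row 4 of P and reverse-bump: 6 enters row 3 and ejects 4; 4 enters row 2 and ejects 3; 3 enters row 1 and ejects 2. So w(6) = 2. P is now [[1, 3, 5], [4], [6]].
Step i=5: Q has 5 at row 3, column 1; remove 6 from row 3 of P and reverse-bump: 6 enters row 2 and ejects 4; 4 enters row 1 and ejects 3. So w(5) = 3. P is now [[1, 4, 5], [6]].
Step i=4: Q has 4 at row 1, column 3; remove that cell from P, ejecting 5. So w(4) = 5. P is now [[1, 4], [6]].
Step i=3: Q has 3 at row 1, column 2; remove that cell from P, ejecting 4. So w(3) = 4. P is now [[1], [6]].
Step i=2: Q has 2 at row 2, column 1; remove 6 from row 2 of P and reverse-bump: 6 enters row 1 and ejects 1. So w(2) = 1. P is now [[6]].
Step i=1: Q has 1 at row 1, column 1; remove that cell from P, ejecting 6. So w(1) = 6. P is now [].

So w = 6 1 4 5 3 2.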